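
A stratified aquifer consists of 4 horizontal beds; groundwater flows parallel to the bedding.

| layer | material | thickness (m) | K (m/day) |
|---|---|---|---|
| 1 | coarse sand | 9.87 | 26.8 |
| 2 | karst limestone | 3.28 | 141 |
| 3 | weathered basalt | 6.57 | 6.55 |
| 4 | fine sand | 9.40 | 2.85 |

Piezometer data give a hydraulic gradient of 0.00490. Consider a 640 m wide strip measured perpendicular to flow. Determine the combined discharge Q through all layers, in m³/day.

Flow is parallel to layering, so each bed carries its own Darcy discharge and the transmissivities add.
Σ(K_i·b_i) = 26.8×9.87 + 141×3.28 + 6.55×6.57 + 2.85×9.40 = 796.8 m²/day.
Hydraulic gradient i = 0.00490.
Q = Σ(K_i·b_i) · W · i = 796.8 × 640 × 0.004900 = 2499 m³/day.

2500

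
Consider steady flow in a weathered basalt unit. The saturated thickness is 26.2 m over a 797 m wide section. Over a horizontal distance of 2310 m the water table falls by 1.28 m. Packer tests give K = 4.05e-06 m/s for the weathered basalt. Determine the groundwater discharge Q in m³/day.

4.05

Convert K: 4.05e-06 m/s × 86400 = 0.3499 m/day.
Cross-sectional area A = 797 × 26.2 = 20881 m².
Hydraulic gradient i = Δh / L = 1.28 / 2310 = 0.0005541.
Darcy's law: Q = K · A · i = 0.3499 × 20881 × 0.0005541 = 4.049 m³/day.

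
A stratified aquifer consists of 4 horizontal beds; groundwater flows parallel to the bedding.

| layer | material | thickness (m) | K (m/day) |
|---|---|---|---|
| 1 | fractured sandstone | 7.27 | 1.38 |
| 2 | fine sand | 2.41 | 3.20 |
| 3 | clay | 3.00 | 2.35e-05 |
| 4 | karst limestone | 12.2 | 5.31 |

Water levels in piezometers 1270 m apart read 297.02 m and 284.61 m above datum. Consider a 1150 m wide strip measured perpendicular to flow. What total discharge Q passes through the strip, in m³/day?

927

Flow is parallel to layering, so each bed carries its own Darcy discharge and the transmissivities add.
Σ(K_i·b_i) = 1.38×7.27 + 3.20×2.41 + 2.35e-05×3.00 + 5.31×12.2 = 82.53 m²/day.
Hydraulic gradient i = (297.02 − 284.61) / 1270 = 12.41 / 1270 = 0.009772.
Q = Σ(K_i·b_i) · W · i = 82.53 × 1150 × 0.009772 = 927.4 m³/day.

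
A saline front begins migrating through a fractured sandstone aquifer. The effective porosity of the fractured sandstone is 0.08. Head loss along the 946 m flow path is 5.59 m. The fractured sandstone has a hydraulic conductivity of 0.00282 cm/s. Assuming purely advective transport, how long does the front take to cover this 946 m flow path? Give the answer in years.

Convert K: 0.00282 cm/s × 864 = 2.436 m/day.
Hydraulic gradient i = Δh / L = 5.59 / 946 = 0.005909.
Darcy flux q = K · i = 2.436 × 0.005909 = 0.01440 m/day.
Seepage velocity v = q / n_e = 0.01440 / 0.08 = 0.1800 m/day.
Travel time t = L / v = 946 / 0.1800 = 5257 days = 14.39 years.

14.4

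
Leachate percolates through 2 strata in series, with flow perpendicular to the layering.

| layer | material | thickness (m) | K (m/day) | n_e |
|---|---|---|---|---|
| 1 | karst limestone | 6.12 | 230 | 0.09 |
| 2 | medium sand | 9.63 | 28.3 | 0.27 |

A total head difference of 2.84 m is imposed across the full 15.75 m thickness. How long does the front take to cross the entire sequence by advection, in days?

With flow normal to the layers, continuity requires the same specific discharge q through every layer.
Σ(b_i/K_i) = 6.12/230 + 9.63/28.3 = 0.3669 d.
q = Δh / Σ(b_i/K_i) = 2.84 / 0.3669 = 7.741 m/day.
In each layer the seepage velocity is v_i = q/n_i, so the layer transit time is t_i = b_i·n_i / q:
  layer 1 (karst limestone): t_1 = 6.12 × 0.09 / 7.741 = 0.07116 d
  layer 2 (medium sand): t_2 = 9.63 × 0.27 / 7.741 = 0.3359 d
Total t = Σ t_i = 0.4071 days.

0.407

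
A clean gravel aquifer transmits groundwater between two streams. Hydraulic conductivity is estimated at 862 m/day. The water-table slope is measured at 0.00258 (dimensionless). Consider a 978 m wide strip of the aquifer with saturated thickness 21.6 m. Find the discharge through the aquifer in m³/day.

Cross-sectional area A = 978 × 21.6 = 21125 m².
Hydraulic gradient i = 0.00258.
Darcy's law: Q = K · A · i = 862.0 × 21125 × 0.002580 = 46981 m³/day.

47000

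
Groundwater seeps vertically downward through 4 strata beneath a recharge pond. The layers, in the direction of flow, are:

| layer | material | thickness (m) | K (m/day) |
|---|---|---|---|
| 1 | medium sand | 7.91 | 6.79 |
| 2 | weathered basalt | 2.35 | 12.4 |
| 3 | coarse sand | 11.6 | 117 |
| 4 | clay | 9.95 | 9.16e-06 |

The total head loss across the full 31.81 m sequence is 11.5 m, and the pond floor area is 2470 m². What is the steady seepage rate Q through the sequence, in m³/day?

0.0261

Flow is perpendicular to layering, so the layers act in series and the equivalent K is the thickness-weighted harmonic mean.
Total thickness L = 7.91 + 2.35 + 11.6 + 9.95 = 31.81 m.
Σ(b_i/K_i) = 7.91/6.79 + 2.35/12.4 + 11.6/117 + 9.95/9.16e-06 = 1.086e+06 d.
K_eq = L / Σ(b_i/K_i) = 31.81 / 1.086e+06 = 2.928e-05 m/day.
Q = K_eq · A · (Δh/L) = 2.928e-05 × 2470 × (11.5/31.81) = 0.02615 m³/day.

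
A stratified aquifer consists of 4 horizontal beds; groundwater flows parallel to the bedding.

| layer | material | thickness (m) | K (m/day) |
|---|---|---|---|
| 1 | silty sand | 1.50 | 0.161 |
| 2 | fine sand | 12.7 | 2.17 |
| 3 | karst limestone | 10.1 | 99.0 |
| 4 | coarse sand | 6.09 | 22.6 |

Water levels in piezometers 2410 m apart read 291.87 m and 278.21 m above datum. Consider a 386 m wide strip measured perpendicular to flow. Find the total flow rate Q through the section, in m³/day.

Flow is parallel to layering, so each bed carries its own Darcy discharge and the transmissivities add.
Σ(K_i·b_i) = 0.161×1.50 + 2.17×12.7 + 99.0×10.1 + 22.6×6.09 = 1165 m²/day.
Hydraulic gradient i = (291.87 − 278.21) / 2410 = 13.66 / 2410 = 0.005668.
Q = Σ(K_i·b_i) · W · i = 1165 × 386 × 0.005668 = 2550 m³/day.

2550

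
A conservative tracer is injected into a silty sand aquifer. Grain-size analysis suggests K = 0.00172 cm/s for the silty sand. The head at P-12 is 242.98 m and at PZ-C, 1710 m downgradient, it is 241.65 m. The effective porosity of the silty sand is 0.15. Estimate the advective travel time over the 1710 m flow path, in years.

Convert K: 0.00172 cm/s × 864 = 1.486 m/day.
Hydraulic gradient i = (242.98 − 241.65) / 1710 = 1.33 / 1710 = 0.0007778.
Darcy flux q = K · i = 1.486 × 0.0007778 = 0.001156 m/day.
Seepage velocity v = q / n_e = 0.001156 / 0.15 = 0.007706 m/day.
Travel time t = L / v = 1710 / 0.007706 = 2.219e+05 days = 607.6 years.

608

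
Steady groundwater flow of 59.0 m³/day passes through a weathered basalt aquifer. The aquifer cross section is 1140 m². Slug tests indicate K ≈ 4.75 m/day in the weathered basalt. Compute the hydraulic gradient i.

From Q = K·A·i, i = Q / (K·A) = 59.0 / (4.750 × 1140) = 0.01090.

0.0109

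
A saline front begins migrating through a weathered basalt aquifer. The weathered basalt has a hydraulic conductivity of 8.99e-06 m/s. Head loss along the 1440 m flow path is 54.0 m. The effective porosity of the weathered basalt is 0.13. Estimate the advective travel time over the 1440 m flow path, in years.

Convert K: 8.99e-06 m/s × 86400 = 0.7767 m/day.
Hydraulic gradient i = Δh / L = 54.0 / 1440 = 0.03750.
Darcy flux q = K · i = 0.7767 × 0.03750 = 0.02913 m/day.
Seepage velocity v = q / n_e = 0.02913 / 0.13 = 0.2241 m/day.
Travel time t = L / v = 1440 / 0.2241 = 6427 days = 17.60 years.

17.6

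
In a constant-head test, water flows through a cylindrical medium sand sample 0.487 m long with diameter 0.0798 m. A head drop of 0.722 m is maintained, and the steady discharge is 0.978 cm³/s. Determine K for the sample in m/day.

Cross-sectional area A = π·(d/2)² = π × (0.0798/2)² = 0.005001 m².
Convert discharge: 0.978 cm³/s = 9.780e-07 m³/s.
Darcy's law rearranged: K = Q·L / (A·Δh) = 9.780e-07 × 0.487 / (0.005001 × 0.722) = 0.0001319 m/s = 11.40 m/day.

11.4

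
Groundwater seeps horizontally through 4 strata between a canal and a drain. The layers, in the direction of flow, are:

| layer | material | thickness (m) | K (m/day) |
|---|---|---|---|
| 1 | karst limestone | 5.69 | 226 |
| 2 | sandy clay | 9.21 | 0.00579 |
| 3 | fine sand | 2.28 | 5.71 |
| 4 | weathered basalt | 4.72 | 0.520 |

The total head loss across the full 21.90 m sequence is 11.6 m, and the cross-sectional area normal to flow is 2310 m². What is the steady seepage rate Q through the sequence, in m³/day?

16.7

Flow is perpendicular to layering, so the layers act in series and the equivalent K is the thickness-weighted harmonic mean.
Total thickness L = 5.69 + 9.21 + 2.28 + 4.72 = 21.90 m.
Σ(b_i/K_i) = 5.69/226 + 9.21/0.00579 + 2.28/5.71 + 4.72/0.520 = 1600 d.
K_eq = L / Σ(b_i/K_i) = 21.90 / 1600 = 0.01369 m/day.
Q = K_eq · A · (Δh/L) = 0.01369 × 2310 × (11.6/21.90) = 16.75 m³/day.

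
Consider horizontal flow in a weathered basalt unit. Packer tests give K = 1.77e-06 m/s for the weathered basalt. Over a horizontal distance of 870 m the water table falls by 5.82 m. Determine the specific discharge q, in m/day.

Convert K: 1.77e-06 m/s × 86400 = 0.1529 m/day.
Hydraulic gradient i = Δh / L = 5.82 / 870 = 0.006690.
Specific discharge q = K · i = 0.1529 × 0.006690 = 0.001023 m/day.

0.00102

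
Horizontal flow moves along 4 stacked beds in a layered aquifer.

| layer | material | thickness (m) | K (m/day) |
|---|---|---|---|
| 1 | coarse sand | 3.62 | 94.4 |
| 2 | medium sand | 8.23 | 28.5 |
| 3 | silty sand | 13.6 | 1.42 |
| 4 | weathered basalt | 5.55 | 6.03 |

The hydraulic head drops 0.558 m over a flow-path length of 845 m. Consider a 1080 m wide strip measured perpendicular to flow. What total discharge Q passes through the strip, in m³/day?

449

Flow is parallel to layering, so each bed carries its own Darcy discharge and the transmissivities add.
Σ(K_i·b_i) = 94.4×3.62 + 28.5×8.23 + 1.42×13.6 + 6.03×5.55 = 629.1 m²/day.
Hydraulic gradient i = Δh / L = 0.558 / 845 = 0.0006604.
Q = Σ(K_i·b_i) · W · i = 629.1 × 1080 × 0.0006604 = 448.6 m³/day.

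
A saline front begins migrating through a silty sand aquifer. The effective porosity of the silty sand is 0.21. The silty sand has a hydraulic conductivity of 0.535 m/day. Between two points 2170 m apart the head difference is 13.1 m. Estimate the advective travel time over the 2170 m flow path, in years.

Hydraulic gradient i = Δh / L = 13.1 / 2170 = 0.006037.
Darcy flux q = K · i = 0.5350 × 0.006037 = 0.003230 m/day.
Seepage velocity v = q / n_e = 0.003230 / 0.21 = 0.01538 m/day.
Travel time t = L / v = 2170 / 0.01538 = 1.411e+05 days = 386.3 years.

386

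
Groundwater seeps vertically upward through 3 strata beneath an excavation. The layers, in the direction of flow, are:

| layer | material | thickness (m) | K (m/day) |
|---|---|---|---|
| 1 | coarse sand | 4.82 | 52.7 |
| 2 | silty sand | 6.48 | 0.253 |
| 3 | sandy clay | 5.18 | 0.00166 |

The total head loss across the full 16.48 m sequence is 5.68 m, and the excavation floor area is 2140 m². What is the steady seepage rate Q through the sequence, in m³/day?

3.86

Flow is perpendicular to layering, so the layers act in series and the equivalent K is the thickness-weighted harmonic mean.
Total thickness L = 4.82 + 6.48 + 5.18 = 16.48 m.
Σ(b_i/K_i) = 4.82/52.7 + 6.48/0.253 + 5.18/0.00166 = 3146 d.
K_eq = L / Σ(b_i/K_i) = 16.48 / 3146 = 0.005238 m/day.
Q = K_eq · A · (Δh/L) = 0.005238 × 2140 × (5.68/16.48) = 3.863 m³/day.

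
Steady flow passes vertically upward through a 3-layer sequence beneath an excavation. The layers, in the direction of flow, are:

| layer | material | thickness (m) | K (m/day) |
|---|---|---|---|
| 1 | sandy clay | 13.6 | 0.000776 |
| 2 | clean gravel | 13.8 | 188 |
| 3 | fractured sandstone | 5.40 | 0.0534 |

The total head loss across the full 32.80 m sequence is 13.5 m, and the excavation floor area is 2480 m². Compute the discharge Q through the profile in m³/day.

Flow is perpendicular to layering, so the layers act in series and the equivalent K is the thickness-weighted harmonic mean.
Total thickness L = 13.6 + 13.8 + 5.40 = 32.80 m.
Σ(b_i/K_i) = 13.6/0.000776 + 13.8/188 + 5.40/0.0534 = 17627 d.
K_eq = L / Σ(b_i/K_i) = 32.80 / 17627 = 0.001861 m/day.
Q = K_eq · A · (Δh/L) = 0.001861 × 2480 × (13.5/32.80) = 1.899 m³/day.

1.90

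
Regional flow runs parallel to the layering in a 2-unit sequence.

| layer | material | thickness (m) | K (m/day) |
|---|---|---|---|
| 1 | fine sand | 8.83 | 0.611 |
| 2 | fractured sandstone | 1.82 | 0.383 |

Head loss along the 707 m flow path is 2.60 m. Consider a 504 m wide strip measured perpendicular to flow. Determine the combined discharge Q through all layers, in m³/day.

Flow is parallel to layering, so each bed carries its own Darcy discharge and the transmissivities add.
Σ(K_i·b_i) = 0.611×8.83 + 0.383×1.82 = 6.092 m²/day.
Hydraulic gradient i = Δh / L = 2.60 / 707 = 0.003678.
Q = Σ(K_i·b_i) · W · i = 6.092 × 504 × 0.003678 = 11.29 m³/day.

11.3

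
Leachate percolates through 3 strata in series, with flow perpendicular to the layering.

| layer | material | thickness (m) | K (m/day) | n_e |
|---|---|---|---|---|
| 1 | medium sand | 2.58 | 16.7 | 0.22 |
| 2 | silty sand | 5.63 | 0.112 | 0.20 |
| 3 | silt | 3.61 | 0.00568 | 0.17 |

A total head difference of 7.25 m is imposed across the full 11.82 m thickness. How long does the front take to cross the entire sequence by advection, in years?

0.598

With flow normal to the layers, continuity requires the same specific discharge q through every layer.
Σ(b_i/K_i) = 2.58/16.7 + 5.63/0.112 + 3.61/0.00568 = 686.0 d.
q = Δh / Σ(b_i/K_i) = 7.25 / 686.0 = 0.01057 m/day.
In each layer the seepage velocity is v_i = q/n_i, so the layer transit time is t_i = b_i·n_i / q:
  layer 1 (medium sand): t_1 = 2.58 × 0.22 / 0.01057 = 53.71 d
  layer 2 (silty sand): t_2 = 5.63 × 0.20 / 0.01057 = 106.5 d
  layer 3 (silt): t_3 = 3.61 × 0.17 / 0.01057 = 58.07 d
Total t = Σ t_i = 218.3 days = 0.5977 years.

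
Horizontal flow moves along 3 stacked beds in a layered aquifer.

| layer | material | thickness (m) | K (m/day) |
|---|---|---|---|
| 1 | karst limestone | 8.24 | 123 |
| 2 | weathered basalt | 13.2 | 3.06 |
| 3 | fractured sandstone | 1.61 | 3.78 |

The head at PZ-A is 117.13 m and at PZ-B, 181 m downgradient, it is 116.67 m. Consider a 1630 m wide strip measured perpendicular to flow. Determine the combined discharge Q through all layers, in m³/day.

4390

Flow is parallel to layering, so each bed carries its own Darcy discharge and the transmissivities add.
Σ(K_i·b_i) = 123×8.24 + 3.06×13.2 + 3.78×1.61 = 1060 m²/day.
Hydraulic gradient i = (117.13 − 116.67) / 181 = 0.46 / 181 = 0.002541.
Q = Σ(K_i·b_i) · W · i = 1060 × 1630 × 0.002541 = 4391 m³/day.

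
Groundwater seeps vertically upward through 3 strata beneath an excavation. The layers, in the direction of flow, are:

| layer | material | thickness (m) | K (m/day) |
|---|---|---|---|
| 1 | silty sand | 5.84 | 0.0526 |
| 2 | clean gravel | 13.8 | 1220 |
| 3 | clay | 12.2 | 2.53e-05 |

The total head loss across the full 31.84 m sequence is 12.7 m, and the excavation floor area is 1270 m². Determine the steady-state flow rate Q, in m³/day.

0.0334

Flow is perpendicular to layering, so the layers act in series and the equivalent K is the thickness-weighted harmonic mean.
Total thickness L = 5.84 + 13.8 + 12.2 = 31.84 m.
Σ(b_i/K_i) = 5.84/0.0526 + 13.8/1220 + 12.2/2.53e-05 = 4.823e+05 d.
K_eq = L / Σ(b_i/K_i) = 31.84 / 4.823e+05 = 6.601e-05 m/day.
Q = K_eq · A · (Δh/L) = 6.601e-05 × 1270 × (12.7/31.84) = 0.03344 m³/day.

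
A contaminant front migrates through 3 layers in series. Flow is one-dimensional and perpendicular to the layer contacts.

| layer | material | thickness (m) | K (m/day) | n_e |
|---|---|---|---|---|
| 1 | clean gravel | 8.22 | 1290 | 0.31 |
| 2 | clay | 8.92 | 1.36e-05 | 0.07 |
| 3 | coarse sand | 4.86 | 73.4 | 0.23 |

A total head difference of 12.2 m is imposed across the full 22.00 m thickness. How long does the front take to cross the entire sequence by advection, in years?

632

With flow normal to the layers, continuity requires the same specific discharge q through every layer.
Σ(b_i/K_i) = 8.22/1290 + 8.92/1.36e-05 + 4.86/73.4 = 6.559e+05 d.
q = Δh / Σ(b_i/K_i) = 12.2 / 6.559e+05 = 1.860e-05 m/day.
In each layer the seepage velocity is v_i = q/n_i, so the layer transit time is t_i = b_i·n_i / q:
  layer 1 (clean gravel): t_1 = 8.22 × 0.31 / 1.860e-05 = 1.370e+05 d
  layer 2 (clay): t_2 = 8.92 × 0.07 / 1.860e-05 = 33568 d
  layer 3 (coarse sand): t_3 = 4.86 × 0.23 / 1.860e-05 = 60094 d
Total t = Σ t_i = 2.307e+05 days = 631.5 years.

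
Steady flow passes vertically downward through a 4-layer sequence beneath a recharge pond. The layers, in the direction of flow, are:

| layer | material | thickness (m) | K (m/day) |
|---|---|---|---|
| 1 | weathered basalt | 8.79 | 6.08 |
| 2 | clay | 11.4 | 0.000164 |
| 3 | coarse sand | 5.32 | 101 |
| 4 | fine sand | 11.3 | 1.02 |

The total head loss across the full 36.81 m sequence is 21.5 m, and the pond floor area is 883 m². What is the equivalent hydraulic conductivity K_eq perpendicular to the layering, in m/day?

0.000529

Flow is perpendicular to layering, so the layers act in series and the equivalent K is the thickness-weighted harmonic mean.
Total thickness L = 8.79 + 11.4 + 5.32 + 11.3 = 36.81 m.
Σ(b_i/K_i) = 8.79/6.08 + 11.4/0.000164 + 5.32/101 + 11.3/1.02 = 69525 d.
K_eq = L / Σ(b_i/K_i) = 36.81 / 69525 = 0.0005295 m/day.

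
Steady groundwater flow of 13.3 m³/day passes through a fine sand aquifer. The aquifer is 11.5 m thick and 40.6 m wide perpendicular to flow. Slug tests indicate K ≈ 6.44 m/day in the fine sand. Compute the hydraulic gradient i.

Cross-sectional area A = 40.6 × 11.5 = 466.9 m².
From Q = K·A·i, i = Q / (K·A) = 13.3 / (6.440 × 466.9) = 0.004423.

0.00442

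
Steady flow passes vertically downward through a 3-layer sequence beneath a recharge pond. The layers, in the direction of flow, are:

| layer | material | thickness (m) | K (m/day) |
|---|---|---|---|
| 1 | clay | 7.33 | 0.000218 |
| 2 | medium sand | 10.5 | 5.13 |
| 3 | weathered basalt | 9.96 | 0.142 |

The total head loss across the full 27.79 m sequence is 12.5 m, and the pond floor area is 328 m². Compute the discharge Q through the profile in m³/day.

0.122

Flow is perpendicular to layering, so the layers act in series and the equivalent K is the thickness-weighted harmonic mean.
Total thickness L = 7.33 + 10.5 + 9.96 = 27.79 m.
Σ(b_i/K_i) = 7.33/0.000218 + 10.5/5.13 + 9.96/0.142 = 33696 d.
K_eq = L / Σ(b_i/K_i) = 27.79 / 33696 = 0.0008247 m/day.
Q = K_eq · A · (Δh/L) = 0.0008247 × 328 × (12.5/27.79) = 0.1217 m³/day.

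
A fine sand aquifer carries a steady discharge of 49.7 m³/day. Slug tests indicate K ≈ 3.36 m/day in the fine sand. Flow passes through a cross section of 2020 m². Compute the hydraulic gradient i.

0.00732

From Q = K·A·i, i = Q / (K·A) = 49.7 / (3.360 × 2020) = 0.007323.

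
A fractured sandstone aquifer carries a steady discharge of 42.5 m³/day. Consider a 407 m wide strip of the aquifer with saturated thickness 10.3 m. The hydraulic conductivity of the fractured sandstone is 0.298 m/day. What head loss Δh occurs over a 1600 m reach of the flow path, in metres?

Cross-sectional area A = 407 × 10.3 = 4192 m².
From Q = K·A·i, i = Q / (K·A) = 42.5 / (0.2980 × 4192) = 0.03402.
Head loss Δh = i · L = 0.03402 × 1600 = 54.43 m.

54.4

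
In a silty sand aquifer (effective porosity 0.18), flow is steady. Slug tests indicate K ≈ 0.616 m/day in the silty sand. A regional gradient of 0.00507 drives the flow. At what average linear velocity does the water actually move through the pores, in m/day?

Hydraulic gradient i = 0.00507.
Darcy flux q = K · i = 0.6160 × 0.005070 = 0.003123 m/day.
Seepage velocity v = q / n_e = 0.003123 / 0.18 = 0.01735 m/day.

0.0174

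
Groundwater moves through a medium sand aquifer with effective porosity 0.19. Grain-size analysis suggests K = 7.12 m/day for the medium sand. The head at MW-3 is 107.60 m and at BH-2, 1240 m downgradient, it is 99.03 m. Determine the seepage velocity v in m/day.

Hydraulic gradient i = (107.60 − 99.03) / 1240 = 8.57 / 1240 = 0.006911.
Darcy flux q = K · i = 7.120 × 0.006911 = 0.04921 m/day.
Seepage velocity v = q / n_e = 0.04921 / 0.19 = 0.2590 m/day.

0.259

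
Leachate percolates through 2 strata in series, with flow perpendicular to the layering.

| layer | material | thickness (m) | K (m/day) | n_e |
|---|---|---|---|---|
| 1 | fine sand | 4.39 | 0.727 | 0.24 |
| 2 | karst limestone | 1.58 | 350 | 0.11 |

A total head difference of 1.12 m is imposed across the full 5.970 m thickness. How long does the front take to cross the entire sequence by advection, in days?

With flow normal to the layers, continuity requires the same specific discharge q through every layer.
Σ(b_i/K_i) = 4.39/0.727 + 1.58/350 = 6.043 d.
q = Δh / Σ(b_i/K_i) = 1.12 / 6.043 = 0.1853 m/day.
In each layer the seepage velocity is v_i = q/n_i, so the layer transit time is t_i = b_i·n_i / q:
  layer 1 (fine sand): t_1 = 4.39 × 0.24 / 0.1853 = 5.685 d
  layer 2 (karst limestone): t_2 = 1.58 × 0.11 / 0.1853 = 0.9377 d
Total t = Σ t_i = 6.623 days.

6.62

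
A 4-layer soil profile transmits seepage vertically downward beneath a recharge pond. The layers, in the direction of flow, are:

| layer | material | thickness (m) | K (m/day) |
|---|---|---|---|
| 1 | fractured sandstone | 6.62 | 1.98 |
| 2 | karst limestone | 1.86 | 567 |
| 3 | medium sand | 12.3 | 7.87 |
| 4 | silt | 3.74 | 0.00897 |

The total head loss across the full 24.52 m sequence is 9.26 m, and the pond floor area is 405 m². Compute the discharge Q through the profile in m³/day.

Flow is perpendicular to layering, so the layers act in series and the equivalent K is the thickness-weighted harmonic mean.
Total thickness L = 6.62 + 1.86 + 12.3 + 3.74 = 24.52 m.
Σ(b_i/K_i) = 6.62/1.98 + 1.86/567 + 12.3/7.87 + 3.74/0.00897 = 421.9 d.
K_eq = L / Σ(b_i/K_i) = 24.52 / 421.9 = 0.05812 m/day.
Q = K_eq · A · (Δh/L) = 0.05812 × 405 × (9.26/24.52) = 8.890 m³/day.

8.89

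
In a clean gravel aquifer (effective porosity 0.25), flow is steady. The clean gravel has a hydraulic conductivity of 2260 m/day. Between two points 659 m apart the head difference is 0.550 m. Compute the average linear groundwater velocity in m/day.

7.54

Hydraulic gradient i = Δh / L = 0.550 / 659 = 0.0008346.
Darcy flux q = K · i = 2260 × 0.0008346 = 1.886 m/day.
Seepage velocity v = q / n_e = 1.886 / 0.25 = 7.545 m/day.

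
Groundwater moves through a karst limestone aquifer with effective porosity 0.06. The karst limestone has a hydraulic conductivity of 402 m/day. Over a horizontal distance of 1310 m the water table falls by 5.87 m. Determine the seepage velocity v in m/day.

30.0

Hydraulic gradient i = Δh / L = 5.87 / 1310 = 0.004481.
Darcy flux q = K · i = 402.0 × 0.004481 = 1.801 m/day.
Seepage velocity v = q / n_e = 1.801 / 0.06 = 30.02 m/day.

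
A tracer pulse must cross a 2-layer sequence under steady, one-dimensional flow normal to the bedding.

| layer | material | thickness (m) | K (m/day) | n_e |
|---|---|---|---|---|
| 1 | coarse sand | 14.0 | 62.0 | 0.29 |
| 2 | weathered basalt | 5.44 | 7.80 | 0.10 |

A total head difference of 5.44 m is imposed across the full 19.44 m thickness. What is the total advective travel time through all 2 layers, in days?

0.781

With flow normal to the layers, continuity requires the same specific discharge q through every layer.
Σ(b_i/K_i) = 14.0/62.0 + 5.44/7.80 = 0.9232 d.
q = Δh / Σ(b_i/K_i) = 5.44 / 0.9232 = 5.892 m/day.
In each layer the seepage velocity is v_i = q/n_i, so the layer transit time is t_i = b_i·n_i / q:
  layer 1 (coarse sand): t_1 = 14.0 × 0.29 / 5.892 = 0.6890 d
  layer 2 (weathered basalt): t_2 = 5.44 × 0.10 / 5.892 = 0.09232 d
Total t = Σ t_i = 0.7814 days.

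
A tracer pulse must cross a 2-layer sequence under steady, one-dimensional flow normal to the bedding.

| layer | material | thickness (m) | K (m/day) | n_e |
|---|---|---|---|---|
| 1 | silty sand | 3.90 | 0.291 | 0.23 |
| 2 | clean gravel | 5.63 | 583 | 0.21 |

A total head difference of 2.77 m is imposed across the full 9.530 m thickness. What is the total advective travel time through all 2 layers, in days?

With flow normal to the layers, continuity requires the same specific discharge q through every layer.
Σ(b_i/K_i) = 3.90/0.291 + 5.63/583 = 13.41 d.
q = Δh / Σ(b_i/K_i) = 2.77 / 13.41 = 0.2065 m/day.
In each layer the seepage velocity is v_i = q/n_i, so the layer transit time is t_i = b_i·n_i / q:
  layer 1 (silty sand): t_1 = 3.90 × 0.23 / 0.2065 = 4.343 d
  layer 2 (clean gravel): t_2 = 5.63 × 0.21 / 0.2065 = 5.724 d
Total t = Σ t_i = 10.07 days.

10.1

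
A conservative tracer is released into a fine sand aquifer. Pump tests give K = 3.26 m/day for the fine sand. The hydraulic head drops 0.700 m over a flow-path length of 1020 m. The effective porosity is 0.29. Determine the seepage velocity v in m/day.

Hydraulic gradient i = Δh / L = 0.700 / 1020 = 0.0006863.
Darcy flux q = K · i = 3.260 × 0.0006863 = 0.002237 m/day.
Seepage velocity v = q / n_e = 0.002237 / 0.29 = 0.007715 m/day.

0.00771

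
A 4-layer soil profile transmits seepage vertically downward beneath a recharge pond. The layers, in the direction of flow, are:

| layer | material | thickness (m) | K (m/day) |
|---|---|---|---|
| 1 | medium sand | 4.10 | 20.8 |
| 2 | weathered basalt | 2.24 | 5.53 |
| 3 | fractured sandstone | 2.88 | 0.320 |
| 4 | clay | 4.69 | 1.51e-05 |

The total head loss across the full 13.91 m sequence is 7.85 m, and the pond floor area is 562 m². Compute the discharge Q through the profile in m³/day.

0.0142

Flow is perpendicular to layering, so the layers act in series and the equivalent K is the thickness-weighted harmonic mean.
Total thickness L = 4.10 + 2.24 + 2.88 + 4.69 = 13.91 m.
Σ(b_i/K_i) = 4.10/20.8 + 2.24/5.53 + 2.88/0.320 + 4.69/1.51e-05 = 3.106e+05 d.
K_eq = L / Σ(b_i/K_i) = 13.91 / 3.106e+05 = 4.478e-05 m/day.
Q = K_eq · A · (Δh/L) = 4.478e-05 × 562 × (7.85/13.91) = 0.01420 m³/day.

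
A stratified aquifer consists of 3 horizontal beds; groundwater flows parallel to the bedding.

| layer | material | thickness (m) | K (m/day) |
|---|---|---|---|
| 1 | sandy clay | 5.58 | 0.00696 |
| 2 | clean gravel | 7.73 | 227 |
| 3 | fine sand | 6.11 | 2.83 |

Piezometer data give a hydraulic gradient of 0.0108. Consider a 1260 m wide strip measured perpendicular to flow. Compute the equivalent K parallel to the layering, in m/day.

91.2

Flow is parallel to layering, so each bed carries its own Darcy discharge and the transmissivities add.
Σ(K_i·b_i) = 0.00696×5.58 + 227×7.73 + 2.83×6.11 = 1772 m²/day.
Total thickness b = 19.42 m, so K_eq = Σ(K_i·b_i)/b = 91.25 m/day.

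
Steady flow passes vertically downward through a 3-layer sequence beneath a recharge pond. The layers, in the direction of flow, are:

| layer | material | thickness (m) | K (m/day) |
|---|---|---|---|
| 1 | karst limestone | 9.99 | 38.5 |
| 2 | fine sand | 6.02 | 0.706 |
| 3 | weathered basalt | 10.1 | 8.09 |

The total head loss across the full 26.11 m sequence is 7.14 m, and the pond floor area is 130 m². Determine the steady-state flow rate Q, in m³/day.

92.5

Flow is perpendicular to layering, so the layers act in series and the equivalent K is the thickness-weighted harmonic mean.
Total thickness L = 9.99 + 6.02 + 10.1 = 26.11 m.
Σ(b_i/K_i) = 9.99/38.5 + 6.02/0.706 + 10.1/8.09 = 10.03 d.
K_eq = L / Σ(b_i/K_i) = 26.11 / 10.03 = 2.602 m/day.
Q = K_eq · A · (Δh/L) = 2.602 × 130 × (7.14/26.11) = 92.50 m³/day.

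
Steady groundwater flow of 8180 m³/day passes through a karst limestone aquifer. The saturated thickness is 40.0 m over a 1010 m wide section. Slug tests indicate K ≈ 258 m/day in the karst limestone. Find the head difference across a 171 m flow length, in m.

0.134

Cross-sectional area A = 1010 × 40.0 = 40400 m².
From Q = K·A·i, i = Q / (K·A) = 8180 / (258.0 × 40400) = 0.0007848.
Head loss Δh = i · L = 0.0007848 × 171 = 0.1342 m.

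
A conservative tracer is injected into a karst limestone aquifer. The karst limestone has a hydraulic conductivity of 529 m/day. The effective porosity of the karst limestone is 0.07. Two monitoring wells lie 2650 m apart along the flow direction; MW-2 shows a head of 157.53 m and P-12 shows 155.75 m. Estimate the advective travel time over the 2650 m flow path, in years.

Hydraulic gradient i = (157.53 − 155.75) / 2650 = 1.78 / 2650 = 0.0006717.
Darcy flux q = K · i = 529.0 × 0.0006717 = 0.3553 m/day.
Seepage velocity v = q / n_e = 0.3553 / 0.07 = 5.076 m/day.
Travel time t = L / v = 2650 / 5.076 = 522.1 days = 1.429 years.

1.43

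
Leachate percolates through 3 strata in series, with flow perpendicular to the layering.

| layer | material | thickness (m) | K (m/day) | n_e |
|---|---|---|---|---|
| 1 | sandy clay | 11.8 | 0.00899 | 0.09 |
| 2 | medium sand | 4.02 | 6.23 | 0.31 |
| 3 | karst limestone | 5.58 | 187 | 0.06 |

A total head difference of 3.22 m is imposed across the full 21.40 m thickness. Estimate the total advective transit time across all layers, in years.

2.95

With flow normal to the layers, continuity requires the same specific discharge q through every layer.
Σ(b_i/K_i) = 11.8/0.00899 + 4.02/6.23 + 5.58/187 = 1313 d.
q = Δh / Σ(b_i/K_i) = 3.22 / 1313 = 0.002452 m/day.
In each layer the seepage velocity is v_i = q/n_i, so the layer transit time is t_i = b_i·n_i / q:
  layer 1 (sandy clay): t_1 = 11.8 × 0.09 / 0.002452 = 433.1 d
  layer 2 (medium sand): t_2 = 4.02 × 0.31 / 0.002452 = 508.3 d
  layer 3 (karst limestone): t_3 = 5.58 × 0.06 / 0.002452 = 136.5 d
Total t = Σ t_i = 1078 days = 2.951 years.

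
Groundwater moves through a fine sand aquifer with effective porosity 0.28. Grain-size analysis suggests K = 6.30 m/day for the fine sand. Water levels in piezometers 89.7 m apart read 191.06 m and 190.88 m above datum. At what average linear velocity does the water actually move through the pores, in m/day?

Hydraulic gradient i = (191.06 − 190.88) / 89.7 = 0.18 / 89.7 = 0.002007.
Darcy flux q = K · i = 6.300 × 0.002007 = 0.01264 m/day.
Seepage velocity v = q / n_e = 0.01264 / 0.28 = 0.04515 m/day.

0.0452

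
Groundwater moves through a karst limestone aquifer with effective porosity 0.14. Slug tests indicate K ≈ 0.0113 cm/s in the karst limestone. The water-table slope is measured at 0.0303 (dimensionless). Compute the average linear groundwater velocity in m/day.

Convert K: 0.0113 cm/s × 864 = 9.763 m/day.
Hydraulic gradient i = 0.0303.
Darcy flux q = K · i = 9.763 × 0.03030 = 0.2958 m/day.
Seepage velocity v = q / n_e = 0.2958 / 0.14 = 2.113 m/day.

2.11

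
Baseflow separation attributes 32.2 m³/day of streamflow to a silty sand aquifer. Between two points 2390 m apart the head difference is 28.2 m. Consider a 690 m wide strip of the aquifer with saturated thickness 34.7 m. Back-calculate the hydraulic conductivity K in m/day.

Cross-sectional area A = 690 × 34.7 = 23943 m².
Hydraulic gradient i = Δh / L = 28.2 / 2390 = 0.01180.
From Q = K·A·i, K = Q / (A·i) = 32.2 / (23943 × 0.01180) = 0.1140 m/day.

0.114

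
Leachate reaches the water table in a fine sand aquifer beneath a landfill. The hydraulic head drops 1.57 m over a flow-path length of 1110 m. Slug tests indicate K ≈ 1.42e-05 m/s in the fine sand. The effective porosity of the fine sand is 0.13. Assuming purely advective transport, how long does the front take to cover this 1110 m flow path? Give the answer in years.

228

Convert K: 1.42e-05 m/s × 86400 = 1.227 m/day.
Hydraulic gradient i = Δh / L = 1.57 / 1110 = 0.001414.
Darcy flux q = K · i = 1.227 × 0.001414 = 0.001735 m/day.
Seepage velocity v = q / n_e = 0.001735 / 0.13 = 0.01335 m/day.
Travel time t = L / v = 1110 / 0.01335 = 83155 days = 227.7 years.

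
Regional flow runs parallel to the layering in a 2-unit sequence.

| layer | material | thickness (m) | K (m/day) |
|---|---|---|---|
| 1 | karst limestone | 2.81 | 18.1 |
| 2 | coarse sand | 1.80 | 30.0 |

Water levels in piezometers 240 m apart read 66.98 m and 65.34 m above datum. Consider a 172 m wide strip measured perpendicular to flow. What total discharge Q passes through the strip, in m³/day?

123

Flow is parallel to layering, so each bed carries its own Darcy discharge and the transmissivities add.
Σ(K_i·b_i) = 18.1×2.81 + 30.0×1.80 = 104.9 m²/day.
Hydraulic gradient i = (66.98 − 65.34) / 240 = 1.64 / 240 = 0.006833.
Q = Σ(K_i·b_i) · W · i = 104.9 × 172 × 0.006833 = 123.2 m³/day.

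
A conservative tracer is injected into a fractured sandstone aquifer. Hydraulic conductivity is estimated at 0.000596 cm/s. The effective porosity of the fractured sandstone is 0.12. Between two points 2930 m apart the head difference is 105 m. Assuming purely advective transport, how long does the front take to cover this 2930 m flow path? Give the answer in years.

Convert K: 0.000596 cm/s × 864 = 0.5149 m/day.
Hydraulic gradient i = Δh / L = 105 / 2930 = 0.03584.
Darcy flux q = K · i = 0.5149 × 0.03584 = 0.01845 m/day.
Seepage velocity v = q / n_e = 0.01845 / 0.12 = 0.1538 m/day.
Travel time t = L / v = 2930 / 0.1538 = 19053 days = 52.16 years.

52.2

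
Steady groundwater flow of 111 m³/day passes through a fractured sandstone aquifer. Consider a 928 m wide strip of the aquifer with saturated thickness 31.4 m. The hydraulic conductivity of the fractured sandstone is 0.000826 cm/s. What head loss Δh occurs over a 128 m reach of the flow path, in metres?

Convert K: 0.000826 cm/s × 864 = 0.7137 m/day.
Cross-sectional area A = 928 × 31.4 = 29139 m².
From Q = K·A·i, i = Q / (K·A) = 111 / (0.7137 × 29139) = 0.005338.
Head loss Δh = i · L = 0.005338 × 128 = 0.6832 m.

0.683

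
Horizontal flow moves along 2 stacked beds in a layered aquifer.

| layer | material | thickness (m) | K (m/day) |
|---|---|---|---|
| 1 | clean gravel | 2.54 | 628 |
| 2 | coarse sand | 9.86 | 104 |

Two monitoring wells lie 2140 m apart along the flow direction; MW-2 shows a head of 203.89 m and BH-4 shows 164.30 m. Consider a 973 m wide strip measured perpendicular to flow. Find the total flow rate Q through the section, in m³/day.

47200

Flow is parallel to layering, so each bed carries its own Darcy discharge and the transmissivities add.
Σ(K_i·b_i) = 628×2.54 + 104×9.86 = 2621 m²/day.
Hydraulic gradient i = (203.89 − 164.30) / 2140 = 39.59 / 2140 = 0.01850.
Q = Σ(K_i·b_i) · W · i = 2621 × 973 × 0.01850 = 47171 m³/day.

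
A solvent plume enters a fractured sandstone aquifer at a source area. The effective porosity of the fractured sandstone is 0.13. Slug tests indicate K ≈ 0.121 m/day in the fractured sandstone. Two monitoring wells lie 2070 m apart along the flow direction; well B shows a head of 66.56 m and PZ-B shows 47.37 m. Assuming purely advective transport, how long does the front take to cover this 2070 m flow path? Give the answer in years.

Hydraulic gradient i = (66.56 − 47.37) / 2070 = 19.19 / 2070 = 0.009271.
Darcy flux q = K · i = 0.1210 × 0.009271 = 0.001122 m/day.
Seepage velocity v = q / n_e = 0.001122 / 0.13 = 0.008629 m/day.
Travel time t = L / v = 2070 / 0.008629 = 2.399e+05 days = 656.8 years.

657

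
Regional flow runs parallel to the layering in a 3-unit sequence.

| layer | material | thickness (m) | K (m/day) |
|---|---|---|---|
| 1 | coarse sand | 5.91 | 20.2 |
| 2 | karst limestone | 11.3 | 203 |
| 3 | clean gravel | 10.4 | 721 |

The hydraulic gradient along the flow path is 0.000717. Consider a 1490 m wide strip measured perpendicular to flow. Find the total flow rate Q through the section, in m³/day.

10600

Flow is parallel to layering, so each bed carries its own Darcy discharge and the transmissivities add.
Σ(K_i·b_i) = 20.2×5.91 + 203×11.3 + 721×10.4 = 9912 m²/day.
Hydraulic gradient i = 0.000717.
Q = Σ(K_i·b_i) · W · i = 9912 × 1490 × 0.0007170 = 10589 m³/day.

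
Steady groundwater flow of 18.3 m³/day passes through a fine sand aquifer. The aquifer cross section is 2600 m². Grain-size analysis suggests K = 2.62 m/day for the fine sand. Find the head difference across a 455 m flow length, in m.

From Q = K·A·i, i = Q / (K·A) = 18.3 / (2.620 × 2600) = 0.002686.
Head loss Δh = i · L = 0.002686 × 455 = 1.222 m.

1.22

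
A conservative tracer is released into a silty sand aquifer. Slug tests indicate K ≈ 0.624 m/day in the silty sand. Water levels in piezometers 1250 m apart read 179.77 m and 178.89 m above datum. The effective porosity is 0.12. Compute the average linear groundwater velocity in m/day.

0.00366

Hydraulic gradient i = (179.77 − 178.89) / 1250 = 0.88 / 1250 = 0.0007040.
Darcy flux q = K · i = 0.6240 × 0.0007040 = 0.0004393 m/day.
Seepage velocity v = q / n_e = 0.0004393 / 0.12 = 0.003661 m/day.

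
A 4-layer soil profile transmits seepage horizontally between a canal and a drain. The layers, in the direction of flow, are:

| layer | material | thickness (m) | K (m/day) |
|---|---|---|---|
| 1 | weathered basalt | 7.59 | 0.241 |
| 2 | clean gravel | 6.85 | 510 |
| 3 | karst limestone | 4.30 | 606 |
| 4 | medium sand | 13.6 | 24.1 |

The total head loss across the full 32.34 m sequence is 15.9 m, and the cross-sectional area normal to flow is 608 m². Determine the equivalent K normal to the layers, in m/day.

1.01

Flow is perpendicular to layering, so the layers act in series and the equivalent K is the thickness-weighted harmonic mean.
Total thickness L = 7.59 + 6.85 + 4.30 + 13.6 = 32.34 m.
Σ(b_i/K_i) = 7.59/0.241 + 6.85/510 + 4.30/606 + 13.6/24.1 = 32.08 d.
K_eq = L / Σ(b_i/K_i) = 32.34 / 32.08 = 1.008 m/day.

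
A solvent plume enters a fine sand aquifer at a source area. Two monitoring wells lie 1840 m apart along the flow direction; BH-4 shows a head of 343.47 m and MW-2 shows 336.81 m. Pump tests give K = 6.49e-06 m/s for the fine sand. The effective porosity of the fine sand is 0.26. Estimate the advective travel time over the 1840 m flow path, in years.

Convert K: 6.49e-06 m/s × 86400 = 0.5607 m/day.
Hydraulic gradient i = (343.47 − 336.81) / 1840 = 6.66 / 1840 = 0.003620.
Darcy flux q = K · i = 0.5607 × 0.003620 = 0.002030 m/day.
Seepage velocity v = q / n_e = 0.002030 / 0.26 = 0.007806 m/day.
Travel time t = L / v = 1840 / 0.007806 = 2.357e+05 days = 645.3 years.

645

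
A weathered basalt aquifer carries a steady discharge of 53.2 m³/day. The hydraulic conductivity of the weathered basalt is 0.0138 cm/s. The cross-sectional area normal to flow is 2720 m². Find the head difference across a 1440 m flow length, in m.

Convert K: 0.0138 cm/s × 864 = 11.92 m/day.
From Q = K·A·i, i = Q / (K·A) = 53.2 / (11.92 × 2720) = 0.001640.
Head loss Δh = i · L = 0.001640 × 1440 = 2.362 m.

2.36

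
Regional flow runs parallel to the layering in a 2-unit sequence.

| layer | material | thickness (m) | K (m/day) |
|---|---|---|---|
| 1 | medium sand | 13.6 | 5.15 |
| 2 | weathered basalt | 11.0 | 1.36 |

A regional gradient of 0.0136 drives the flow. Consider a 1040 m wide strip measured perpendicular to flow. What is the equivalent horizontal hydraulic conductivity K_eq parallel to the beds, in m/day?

Flow is parallel to layering, so each bed carries its own Darcy discharge and the transmissivities add.
Σ(K_i·b_i) = 5.15×13.6 + 1.36×11.0 = 85.00 m²/day.
Total thickness b = 24.60 m, so K_eq = Σ(K_i·b_i)/b = 3.455 m/day.

3.46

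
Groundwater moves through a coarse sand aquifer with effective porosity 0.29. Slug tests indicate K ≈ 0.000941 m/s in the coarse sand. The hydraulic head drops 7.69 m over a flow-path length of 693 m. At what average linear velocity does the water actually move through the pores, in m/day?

Convert K: 0.000941 m/s × 86400 = 81.30 m/day.
Hydraulic gradient i = Δh / L = 7.69 / 693 = 0.01110.
Darcy flux q = K · i = 81.30 × 0.01110 = 0.9022 m/day.
Seepage velocity v = q / n_e = 0.9022 / 0.29 = 3.111 m/day.

3.11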